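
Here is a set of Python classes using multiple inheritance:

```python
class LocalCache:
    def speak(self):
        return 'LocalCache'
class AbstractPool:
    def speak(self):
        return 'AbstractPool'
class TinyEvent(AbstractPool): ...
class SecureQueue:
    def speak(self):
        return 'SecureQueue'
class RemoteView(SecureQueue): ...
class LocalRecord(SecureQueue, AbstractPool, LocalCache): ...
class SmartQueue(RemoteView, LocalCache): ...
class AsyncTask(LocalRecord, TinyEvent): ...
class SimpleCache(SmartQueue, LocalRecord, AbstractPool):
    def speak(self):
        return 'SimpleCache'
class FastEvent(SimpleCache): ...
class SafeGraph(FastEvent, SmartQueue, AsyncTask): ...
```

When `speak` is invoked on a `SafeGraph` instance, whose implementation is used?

SimpleCache

L[SafeGraph] = SafeGraph + merge(L[FastEvent], L[SmartQueue], L[AsyncTask], [FastEvent SmartQueue AsyncTask])
  take FastEvent:  [FastEvent SimpleCache SmartQueue RemoteView LocalRecord SecureQueue AbstractPool LocalCache object] + [SmartQueue RemoteView SecureQueue LocalCache object] + [AsyncTask LocalRecord SecureQueue TinyEvent AbstractPool LocalCache object] + [FastEvent SmartQueue AsyncTask]
  take SimpleCache:  [SimpleCache SmartQueue RemoteView LocalRecord SecureQueue AbstractPool LocalCache object] + [SmartQueue RemoteView SecureQueue LocalCache object] + [AsyncTask LocalRecord SecureQueue TinyEvent AbstractPool LocalCache object] + [SmartQueue AsyncTask]
  take SmartQueue:  [SmartQueue RemoteView LocalRecord SecureQueue AbstractPool LocalCache object] + [SmartQueue RemoteView SecureQueue LocalCache object] + [AsyncTask LocalRecord SecureQueue TinyEvent AbstractPool LocalCache object] + [SmartQueue AsyncTask]
  take RemoteView:  [RemoteView LocalRecord SecureQueue AbstractPool LocalCache object] + [RemoteView SecureQueue LocalCache object] + [AsyncTask LocalRecord SecureQueue TinyEvent AbstractPool LocalCache object] + [AsyncTask]
  take AsyncTask:  [LocalRecord SecureQueue AbstractPool LocalCache object] + [SecureQueue LocalCache object] + [AsyncTask LocalRecord SecureQueue TinyEvent AbstractPool LocalCache object] + [AsyncTask]
  take LocalRecord:  [LocalRecord SecureQueue AbstractPool LocalCache object] + [SecureQueue LocalCache object] + [LocalRecord SecureQueue TinyEvent AbstractPool LocalCache object]
  take SecureQueue:  [SecureQueue AbstractPool LocalCache object] + [SecureQueue LocalCache object] + [SecureQueue TinyEvent AbstractPool LocalCache object]
  take TinyEvent:  [AbstractPool LocalCache object] + [LocalCache object] + [TinyEvent AbstractPool LocalCache object]
  take AbstractPool:  [AbstractPool LocalCache object] + [LocalCache object] + [AbstractPool LocalCache object]
  take LocalCache:  [LocalCache object] + [LocalCache object] + [LocalCache object]
  take object:  [object] + [object] + [object]
MRO: SafeGraph FastEvent SimpleCache SmartQueue RemoteView AsyncTask LocalRecord SecureQueue TinyEvent AbstractPool LocalCache object
speak is defined in: AbstractPool, LocalCache, SecureQueue, SimpleCache. First along the MRO is SimpleCache.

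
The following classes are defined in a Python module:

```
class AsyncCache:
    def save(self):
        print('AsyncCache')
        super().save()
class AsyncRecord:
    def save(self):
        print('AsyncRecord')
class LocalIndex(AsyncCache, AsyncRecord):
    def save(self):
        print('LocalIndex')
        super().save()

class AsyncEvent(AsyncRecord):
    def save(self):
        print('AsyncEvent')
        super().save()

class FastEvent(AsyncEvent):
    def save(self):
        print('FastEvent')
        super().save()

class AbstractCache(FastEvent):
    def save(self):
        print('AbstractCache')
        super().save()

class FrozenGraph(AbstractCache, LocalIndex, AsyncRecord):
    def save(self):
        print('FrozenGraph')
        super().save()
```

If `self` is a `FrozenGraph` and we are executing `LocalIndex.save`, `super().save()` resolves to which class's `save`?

L[FrozenGraph] = FrozenGraph + merge(L[AbstractCache], L[LocalIndex], L[AsyncRecord], [AbstractCache LocalIndex AsyncRecord])
  take AbstractCache:  [AbstractCache FastEvent AsyncEvent AsyncRecord object] + [LocalIndex AsyncCache AsyncRecord object] + [AsyncRecord object] + [AbstractCache LocalIndex AsyncRecord]
  take FastEvent:  [FastEvent AsyncEvent AsyncRecord object] + [LocalIndex AsyncCache AsyncRecord object] + [AsyncRecord object] + [LocalIndex AsyncRecord]
  take AsyncEvent:  [AsyncEvent AsyncRecord object] + [LocalIndex AsyncCache AsyncRecord object] + [AsyncRecord object] + [LocalIndex AsyncRecord]
  take LocalIndex:  [AsyncRecord object] + [LocalIndex AsyncCache AsyncRecord object] + [AsyncRecord object] + [LocalIndex AsyncRecord]
  take AsyncCache:  [AsyncRecord object] + [AsyncCache AsyncRecord object] + [AsyncRecord object] + [AsyncRecord]
  take AsyncRecord:  [AsyncRecord object] + [AsyncRecord object] + [AsyncRecord object] + [AsyncRecord]
  take object:  [object] + [object] + [object]
MRO: FrozenGraph AbstractCache FastEvent AsyncEvent LocalIndex AsyncCache AsyncRecord object
super() in LocalIndex.save on a FrozenGraph instance goes to the class after LocalIndex in FrozenGraph's MRO: AsyncCache.

AsyncCache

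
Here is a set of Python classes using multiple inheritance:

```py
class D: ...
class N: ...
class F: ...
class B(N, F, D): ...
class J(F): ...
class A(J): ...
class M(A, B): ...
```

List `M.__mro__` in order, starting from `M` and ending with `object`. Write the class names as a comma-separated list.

M, A, J, B, N, F, D, object

L[M] = M + merge(L[A], L[B], [A B])
  take A:  [A J F object] + [B N F D object] + [A B]
  take J:  [J F object] + [B N F D object] + [B]
  take B:  [F object] + [B N F D object] + [B]
  take N:  [F object] + [N F D object]
  take F:  [F object] + [F D object]
  take D:  [object] + [D object]
  take object:  [object] + [object]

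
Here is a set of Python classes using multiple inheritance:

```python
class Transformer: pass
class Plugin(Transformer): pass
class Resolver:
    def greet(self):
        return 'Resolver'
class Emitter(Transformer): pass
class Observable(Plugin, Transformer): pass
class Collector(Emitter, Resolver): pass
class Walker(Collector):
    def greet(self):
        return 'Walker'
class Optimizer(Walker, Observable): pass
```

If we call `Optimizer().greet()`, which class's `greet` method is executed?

Walker

L[Optimizer] = Optimizer + merge(L[Walker], L[Observable], [Walker Observable])
  take Walker:  [Walker Collector Emitter Transformer Resolver object] + [Observable Plugin Transformer object] + [Walker Observable]
  take Collector:  [Collector Emitter Transformer Resolver object] + [Observable Plugin Transformer object] + [Observable]
  take Emitter:  [Emitter Transformer Resolver object] + [Observable Plugin Transformer object] + [Observable]
  take Observable:  [Transformer Resolver object] + [Observable Plugin Transformer object] + [Observable]
  take Plugin:  [Transformer Resolver object] + [Plugin Transformer object]
  take Transformer:  [Transformer Resolver object] + [Transformer object]
  take Resolver:  [Resolver object] + [object]
  take object:  [object] + [object]
MRO: Optimizer Walker Collector Emitter Observable Plugin Transformer Resolver object
greet is defined in: Resolver, Walker. First along the MRO is Walker.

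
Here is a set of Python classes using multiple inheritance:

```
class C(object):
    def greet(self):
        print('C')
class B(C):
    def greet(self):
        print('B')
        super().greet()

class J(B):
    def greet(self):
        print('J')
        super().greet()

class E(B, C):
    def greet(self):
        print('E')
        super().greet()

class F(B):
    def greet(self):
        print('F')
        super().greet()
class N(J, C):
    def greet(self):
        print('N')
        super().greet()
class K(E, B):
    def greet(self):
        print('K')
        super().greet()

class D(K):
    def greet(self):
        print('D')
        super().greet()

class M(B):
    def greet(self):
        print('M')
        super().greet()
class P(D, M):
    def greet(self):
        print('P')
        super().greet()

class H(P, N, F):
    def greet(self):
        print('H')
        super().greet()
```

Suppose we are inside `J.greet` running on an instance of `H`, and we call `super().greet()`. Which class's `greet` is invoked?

L[H] = H + merge(L[P], L[N], L[F], [P N F])
  take P:  [P D K E M B C object] + [N J B C object] + [F B C object] + [P N F]
  take D:  [D K E M B C object] + [N J B C object] + [F B C object] + [N F]
  take K:  [K E M B C object] + [N J B C object] + [F B C object] + [N F]
  take E:  [E M B C object] + [N J B C object] + [F B C object] + [N F]
  take M:  [M B C object] + [N J B C object] + [F B C object] + [N F]
  take N:  [B C object] + [N J B C object] + [F B C object] + [N F]
  take J:  [B C object] + [J B C object] + [F B C object] + [F]
  take F:  [B C object] + [B C object] + [F B C object] + [F]
  take B:  [B C object] + [B C object] + [B C object]
  take C:  [C object] + [C object] + [C object]
  take object:  [object] + [object] + [object]
MRO: H P D K E M N J F B C object
super() in J.greet on a H instance goes to the class after J in H's MRO: F.

F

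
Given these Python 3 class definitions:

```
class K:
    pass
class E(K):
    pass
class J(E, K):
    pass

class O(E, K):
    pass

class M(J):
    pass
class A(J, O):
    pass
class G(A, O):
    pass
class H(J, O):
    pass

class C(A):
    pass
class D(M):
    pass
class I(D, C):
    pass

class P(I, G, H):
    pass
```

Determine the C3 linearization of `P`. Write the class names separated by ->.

L[P] = P + merge(L[I], L[G], L[H], [I G H])
  take I:  [I D M C A J O E K object] + [G A J O E K object] + [H J O E K object] + [I G H]
  take D:  [D M C A J O E K object] + [G A J O E K object] + [H J O E K object] + [G H]
  take M:  [M C A J O E K object] + [G A J O E K object] + [H J O E K object] + [G H]
  take C:  [C A J O E K object] + [G A J O E K object] + [H J O E K object] + [G H]
  take G:  [A J O E K object] + [G A J O E K object] + [H J O E K object] + [G H]
  take A:  [A J O E K object] + [A J O E K object] + [H J O E K object] + [H]
  take H:  [J O E K object] + [J O E K object] + [H J O E K object] + [H]
  take J:  [J O E K object] + [J O E K object] + [J O E K object]
  take O:  [O E K object] + [O E K object] + [O E K object]
  take E:  [E K object] + [E K object] + [E K object]
  take K:  [K object] + [K object] + [K object]
  take object:  [object] + [object] + [object]

P -> I -> D -> M -> C -> G -> A -> H -> J -> O -> E -> K -> object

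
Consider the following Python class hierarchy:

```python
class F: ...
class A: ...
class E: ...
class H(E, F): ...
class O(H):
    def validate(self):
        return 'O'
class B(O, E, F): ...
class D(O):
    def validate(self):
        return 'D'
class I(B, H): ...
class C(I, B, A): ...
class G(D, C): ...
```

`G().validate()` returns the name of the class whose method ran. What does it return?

L[G] = G + merge(L[D], L[C], [D C])
  take D:  [D O H E F object] + [C I B O H E F A object] + [D C]
  take C:  [O H E F object] + [C I B O H E F A object] + [C]
  take I:  [O H E F object] + [I B O H E F A object]
  take B:  [O H E F object] + [B O H E F A object]
  take O:  [O H E F object] + [O H E F A object]
  take H:  [H E F object] + [H E F A object]
  take E:  [E F object] + [E F A object]
  take F:  [F object] + [F A object]
  take A:  [object] + [A object]
  take object:  [object] + [object]
MRO: G D C I B O H E F A object
validate is defined in: D, O. First along the MRO is D.

D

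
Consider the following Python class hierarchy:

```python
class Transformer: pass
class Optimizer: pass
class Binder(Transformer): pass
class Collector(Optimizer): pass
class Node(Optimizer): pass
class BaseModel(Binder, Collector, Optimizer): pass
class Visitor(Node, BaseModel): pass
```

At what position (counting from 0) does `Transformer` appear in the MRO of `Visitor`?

4

L[Visitor] = Visitor + merge(L[Node], L[BaseModel], [Node BaseModel])
  take Node:  [Node Optimizer object] + [BaseModel Binder Transformer Collector Optimizer object] + [Node BaseModel]
  take BaseModel:  [Optimizer object] + [BaseModel Binder Transformer Collector Optimizer object] + [BaseModel]
  take Binder:  [Optimizer object] + [Binder Transformer Collector Optimizer object]
  take Transformer:  [Optimizer object] + [Transformer Collector Optimizer object]
  take Collector:  [Optimizer object] + [Collector Optimizer object]
  take Optimizer:  [Optimizer object] + [Optimizer object]
  take object:  [object] + [object]
MRO: Visitor Node BaseModel Binder Transformer Collector Optimizer object
Transformer sits at index 4.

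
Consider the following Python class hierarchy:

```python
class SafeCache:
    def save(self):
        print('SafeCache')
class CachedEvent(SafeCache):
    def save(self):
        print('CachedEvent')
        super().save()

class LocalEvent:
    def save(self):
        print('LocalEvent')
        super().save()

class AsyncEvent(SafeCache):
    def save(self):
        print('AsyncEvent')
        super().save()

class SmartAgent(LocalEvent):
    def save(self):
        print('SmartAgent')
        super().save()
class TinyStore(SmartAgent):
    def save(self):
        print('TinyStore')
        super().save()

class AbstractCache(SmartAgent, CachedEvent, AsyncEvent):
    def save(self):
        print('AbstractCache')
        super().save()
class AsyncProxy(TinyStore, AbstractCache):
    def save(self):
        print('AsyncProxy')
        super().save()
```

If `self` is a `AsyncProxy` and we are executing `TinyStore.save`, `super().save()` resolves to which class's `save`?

AbstractCache

L[AsyncProxy] = AsyncProxy + merge(L[TinyStore], L[AbstractCache], [TinyStore AbstractCache])
  take TinyStore:  [TinyStore SmartAgent LocalEvent object] + [AbstractCache SmartAgent LocalEvent CachedEvent AsyncEvent SafeCache object] + [TinyStore AbstractCache]
  take AbstractCache:  [SmartAgent LocalEvent object] + [AbstractCache SmartAgent LocalEvent CachedEvent AsyncEvent SafeCache object] + [AbstractCache]
  take SmartAgent:  [SmartAgent LocalEvent object] + [SmartAgent LocalEvent CachedEvent AsyncEvent SafeCache object]
  take LocalEvent:  [LocalEvent object] + [LocalEvent CachedEvent AsyncEvent SafeCache object]
  take CachedEvent:  [object] + [CachedEvent AsyncEvent SafeCache object]
  take AsyncEvent:  [object] + [AsyncEvent SafeCache object]
  take SafeCache:  [object] + [SafeCache object]
  take object:  [object] + [object]
MRO: AsyncProxy TinyStore AbstractCache SmartAgent LocalEvent CachedEvent AsyncEvent SafeCache object
super() in TinyStore.save on a AsyncProxy instance goes to the class after TinyStore in AsyncProxy's MRO: AbstractCache.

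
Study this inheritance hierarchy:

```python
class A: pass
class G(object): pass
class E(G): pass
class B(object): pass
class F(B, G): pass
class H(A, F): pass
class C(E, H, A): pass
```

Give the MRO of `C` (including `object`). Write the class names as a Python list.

L[C] = C + merge(L[E], L[H], L[A], [E H A])
  take E:  [E G object] + [H A F B G object] + [A object] + [E H A]
  take H:  [G object] + [H A F B G object] + [A object] + [H A]
  take A:  [G object] + [A F B G object] + [A object] + [A]
  take F:  [G object] + [F B G object] + [object]
  take B:  [G object] + [B G object] + [object]
  take G:  [G object] + [G object] + [object]
  take object:  [object] + [object] + [object]

[C, E, H, A, F, B, G, object]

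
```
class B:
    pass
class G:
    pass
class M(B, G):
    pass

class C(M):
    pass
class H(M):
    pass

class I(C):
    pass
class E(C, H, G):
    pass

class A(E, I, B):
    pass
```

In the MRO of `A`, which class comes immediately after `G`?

object

L[A] = A + merge(L[E], L[I], L[B], [E I B])
  take E:  [E C H M B G object] + [I C M B G object] + [B object] + [E I B]
  take I:  [C H M B G object] + [I C M B G object] + [B object] + [I B]
  take C:  [C H M B G object] + [C M B G object] + [B object] + [B]
  take H:  [H M B G object] + [M B G object] + [B object] + [B]
  take M:  [M B G object] + [M B G object] + [B object] + [B]
  take B:  [B G object] + [B G object] + [B object] + [B]
  take G:  [G object] + [G object] + [object]
  take object:  [object] + [object] + [object]
MRO: A E I C H M B G object
G is at position 7; next is object.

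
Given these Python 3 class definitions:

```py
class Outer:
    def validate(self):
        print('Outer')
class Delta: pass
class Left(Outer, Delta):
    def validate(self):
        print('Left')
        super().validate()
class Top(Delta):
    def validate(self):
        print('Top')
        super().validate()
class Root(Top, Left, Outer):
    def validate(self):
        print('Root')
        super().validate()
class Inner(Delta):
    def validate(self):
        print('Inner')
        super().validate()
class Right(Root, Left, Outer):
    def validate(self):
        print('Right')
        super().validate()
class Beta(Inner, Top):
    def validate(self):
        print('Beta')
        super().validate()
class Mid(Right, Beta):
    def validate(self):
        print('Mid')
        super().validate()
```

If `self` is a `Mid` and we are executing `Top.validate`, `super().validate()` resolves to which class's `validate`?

L[Mid] = Mid + merge(L[Right], L[Beta], [Right Beta])
  take Right:  [Right Root Top Left Outer Delta object] + [Beta Inner Top Delta object] + [Right Beta]
  take Root:  [Root Top Left Outer Delta object] + [Beta Inner Top Delta object] + [Beta]
  take Beta:  [Top Left Outer Delta object] + [Beta Inner Top Delta object] + [Beta]
  take Inner:  [Top Left Outer Delta object] + [Inner Top Delta object]
  take Top:  [Top Left Outer Delta object] + [Top Delta object]
  take Left:  [Left Outer Delta object] + [Delta object]
  take Outer:  [Outer Delta object] + [Delta object]
  take Delta:  [Delta object] + [Delta object]
  take object:  [object] + [object]
MRO: Mid Right Root Beta Inner Top Left Outer Delta object
super() in Top.validate on a Mid instance goes to the class after Top in Mid's MRO: Left.

Left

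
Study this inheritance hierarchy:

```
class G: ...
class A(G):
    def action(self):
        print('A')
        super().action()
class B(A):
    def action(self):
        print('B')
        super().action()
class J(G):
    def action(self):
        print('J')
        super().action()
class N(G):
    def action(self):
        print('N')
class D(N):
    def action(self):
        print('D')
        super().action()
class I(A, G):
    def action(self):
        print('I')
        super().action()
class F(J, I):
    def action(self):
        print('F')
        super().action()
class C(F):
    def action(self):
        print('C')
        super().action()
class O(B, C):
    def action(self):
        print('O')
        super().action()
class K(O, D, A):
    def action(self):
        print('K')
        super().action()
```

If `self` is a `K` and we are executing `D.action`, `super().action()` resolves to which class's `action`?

A

L[K] = K + merge(L[O], L[D], L[A], [O D A])
  take O:  [O B C F J I A G object] + [D N G object] + [A G object] + [O D A]
  take B:  [B C F J I A G object] + [D N G object] + [A G object] + [D A]
  take C:  [C F J I A G object] + [D N G object] + [A G object] + [D A]
  take F:  [F J I A G object] + [D N G object] + [A G object] + [D A]
  take J:  [J I A G object] + [D N G object] + [A G object] + [D A]
  take I:  [I A G object] + [D N G object] + [A G object] + [D A]
  take D:  [A G object] + [D N G object] + [A G object] + [D A]
  take A:  [A G object] + [N G object] + [A G object] + [A]
  take N:  [G object] + [N G object] + [G object]
  take G:  [G object] + [G object] + [G object]
  take object:  [object] + [object] + [object]
MRO: K O B C F J I D A N G object
super() in D.action on a K instance goes to the class after D in K's MRO: A.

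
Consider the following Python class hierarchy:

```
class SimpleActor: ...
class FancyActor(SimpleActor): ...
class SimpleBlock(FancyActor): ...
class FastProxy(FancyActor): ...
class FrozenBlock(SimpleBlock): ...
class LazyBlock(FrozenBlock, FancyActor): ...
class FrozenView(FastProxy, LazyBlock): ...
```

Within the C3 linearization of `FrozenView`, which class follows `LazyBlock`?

L[FrozenView] = FrozenView + merge(L[FastProxy], L[LazyBlock], [FastProxy LazyBlock])
  take FastProxy:  [FastProxy FancyActor SimpleActor object] + [LazyBlock FrozenBlock SimpleBlock FancyActor SimpleActor object] + [FastProxy LazyBlock]
  take LazyBlock:  [FancyActor SimpleActor object] + [LazyBlock FrozenBlock SimpleBlock FancyActor SimpleActor object] + [LazyBlock]
  take FrozenBlock:  [FancyActor SimpleActor object] + [FrozenBlock SimpleBlock FancyActor SimpleActor object]
  take SimpleBlock:  [FancyActor SimpleActor object] + [SimpleBlock FancyActor SimpleActor object]
  take FancyActor:  [FancyActor SimpleActor object] + [FancyActor SimpleActor object]
  take SimpleActor:  [SimpleActor object] + [SimpleActor object]
  take object:  [object] + [object]
MRO: FrozenView FastProxy LazyBlock FrozenBlock SimpleBlock FancyActor SimpleActor object
LazyBlock is at position 2; next is FrozenBlock.

FrozenBlock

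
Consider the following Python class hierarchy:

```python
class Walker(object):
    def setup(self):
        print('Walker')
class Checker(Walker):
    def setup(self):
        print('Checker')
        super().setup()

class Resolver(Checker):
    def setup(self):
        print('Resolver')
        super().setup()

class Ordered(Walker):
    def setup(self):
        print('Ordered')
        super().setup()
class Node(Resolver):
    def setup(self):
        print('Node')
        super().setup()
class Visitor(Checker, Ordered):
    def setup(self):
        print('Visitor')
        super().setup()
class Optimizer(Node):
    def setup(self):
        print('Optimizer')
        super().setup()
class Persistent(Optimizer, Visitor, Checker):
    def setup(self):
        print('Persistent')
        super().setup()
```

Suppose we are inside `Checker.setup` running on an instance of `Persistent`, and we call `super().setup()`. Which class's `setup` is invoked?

Ordered

L[Persistent] = Persistent + merge(L[Optimizer], L[Visitor], L[Checker], [Optimizer Visitor Checker])
  take Optimizer:  [Optimizer Node Resolver Checker Walker object] + [Visitor Checker Ordered Walker object] + [Checker Walker object] + [Optimizer Visitor Checker]
  take Node:  [Node Resolver Checker Walker object] + [Visitor Checker Ordered Walker object] + [Checker Walker object] + [Visitor Checker]
  take Resolver:  [Resolver Checker Walker object] + [Visitor Checker Ordered Walker object] + [Checker Walker object] + [Visitor Checker]
  take Visitor:  [Checker Walker object] + [Visitor Checker Ordered Walker object] + [Checker Walker object] + [Visitor Checker]
  take Checker:  [Checker Walker object] + [Checker Ordered Walker object] + [Checker Walker object] + [Checker]
  take Ordered:  [Walker object] + [Ordered Walker object] + [Walker object]
  take Walker:  [Walker object] + [Walker object] + [Walker object]
  take object:  [object] + [object] + [object]
MRO: Persistent Optimizer Node Resolver Visitor Checker Ordered Walker object
super() in Checker.setup on a Persistent instance goes to the class after Checker in Persistent's MRO: Ordered.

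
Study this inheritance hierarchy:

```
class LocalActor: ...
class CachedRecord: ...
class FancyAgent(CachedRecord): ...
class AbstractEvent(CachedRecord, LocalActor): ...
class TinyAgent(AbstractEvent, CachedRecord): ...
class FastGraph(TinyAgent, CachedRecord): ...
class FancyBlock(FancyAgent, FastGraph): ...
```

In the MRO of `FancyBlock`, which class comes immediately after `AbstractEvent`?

L[FancyBlock] = FancyBlock + merge(L[FancyAgent], L[FastGraph], [FancyAgent FastGraph])
  take FancyAgent:  [FancyAgent CachedRecord object] + [FastGraph TinyAgent AbstractEvent CachedRecord LocalActor object] + [FancyAgent FastGraph]
  take FastGraph:  [CachedRecord object] + [FastGraph TinyAgent AbstractEvent CachedRecord LocalActor object] + [FastGraph]
  take TinyAgent:  [CachedRecord object] + [TinyAgent AbstractEvent CachedRecord LocalActor object]
  take AbstractEvent:  [CachedRecord object] + [AbstractEvent CachedRecord LocalActor object]
  take CachedRecord:  [CachedRecord object] + [CachedRecord LocalActor object]
  take LocalActor:  [object] + [LocalActor object]
  take object:  [object] + [object]
MRO: FancyBlock FancyAgent FastGraph TinyAgent AbstractEvent CachedRecord LocalActor object
AbstractEvent is at position 4; next is CachedRecord.

CachedRecord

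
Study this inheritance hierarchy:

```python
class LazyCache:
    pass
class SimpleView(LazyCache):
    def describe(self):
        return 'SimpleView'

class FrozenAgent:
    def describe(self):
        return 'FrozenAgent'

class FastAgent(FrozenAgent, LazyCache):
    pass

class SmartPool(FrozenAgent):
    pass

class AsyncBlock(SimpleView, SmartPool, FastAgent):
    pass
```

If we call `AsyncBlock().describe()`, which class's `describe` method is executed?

L[AsyncBlock] = AsyncBlock + merge(L[SimpleView], L[SmartPool], L[FastAgent], [SimpleView SmartPool FastAgent])
  take SimpleView:  [SimpleView LazyCache object] + [SmartPool FrozenAgent object] + [FastAgent FrozenAgent LazyCache object] + [SimpleView SmartPool FastAgent]
  take SmartPool:  [LazyCache object] + [SmartPool FrozenAgent object] + [FastAgent FrozenAgent LazyCache object] + [SmartPool FastAgent]
  take FastAgent:  [LazyCache object] + [FrozenAgent object] + [FastAgent FrozenAgent LazyCache object] + [FastAgent]
  take FrozenAgent:  [LazyCache object] + [FrozenAgent object] + [FrozenAgent LazyCache object]
  take LazyCache:  [LazyCache object] + [object] + [LazyCache object]
  take object:  [object] + [object] + [object]
MRO: AsyncBlock SimpleView SmartPool FastAgent FrozenAgent LazyCache object
describe is defined in: FrozenAgent, SimpleView. First along the MRO is SimpleView.

SimpleView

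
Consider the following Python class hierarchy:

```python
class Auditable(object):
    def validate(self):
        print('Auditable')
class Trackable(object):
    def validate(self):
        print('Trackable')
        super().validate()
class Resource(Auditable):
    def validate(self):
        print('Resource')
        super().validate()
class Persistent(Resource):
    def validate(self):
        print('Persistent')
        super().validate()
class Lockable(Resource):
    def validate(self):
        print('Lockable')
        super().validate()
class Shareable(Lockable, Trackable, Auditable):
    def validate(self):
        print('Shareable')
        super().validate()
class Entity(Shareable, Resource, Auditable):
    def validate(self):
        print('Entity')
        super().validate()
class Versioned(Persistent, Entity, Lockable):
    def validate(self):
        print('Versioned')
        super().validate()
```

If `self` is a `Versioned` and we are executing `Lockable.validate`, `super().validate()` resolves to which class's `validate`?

L[Versioned] = Versioned + merge(L[Persistent], L[Entity], L[Lockable], [Persistent Entity Lockable])
  take Persistent:  [Persistent Resource Auditable object] + [Entity Shareable Lockable Resource Trackable Auditable object] + [Lockable Resource Auditable object] + [Persistent Entity Lockable]
  take Entity:  [Resource Auditable object] + [Entity Shareable Lockable Resource Trackable Auditable object] + [Lockable Resource Auditable object] + [Entity Lockable]
  take Shareable:  [Resource Auditable object] + [Shareable Lockable Resource Trackable Auditable object] + [Lockable Resource Auditable object] + [Lockable]
  take Lockable:  [Resource Auditable object] + [Lockable Resource Trackable Auditable object] + [Lockable Resource Auditable object] + [Lockable]
  take Resource:  [Resource Auditable object] + [Resource Trackable Auditable object] + [Resource Auditable object]
  take Trackable:  [Auditable object] + [Trackable Auditable object] + [Auditable object]
  take Auditable:  [Auditable object] + [Auditable object] + [Auditable object]
  take object:  [object] + [object] + [object]
MRO: Versioned Persistent Entity Shareable Lockable Resource Trackable Auditable object
super() in Lockable.validate on a Versioned instance goes to the class after Lockable in Versioned's MRO: Resource.

Resource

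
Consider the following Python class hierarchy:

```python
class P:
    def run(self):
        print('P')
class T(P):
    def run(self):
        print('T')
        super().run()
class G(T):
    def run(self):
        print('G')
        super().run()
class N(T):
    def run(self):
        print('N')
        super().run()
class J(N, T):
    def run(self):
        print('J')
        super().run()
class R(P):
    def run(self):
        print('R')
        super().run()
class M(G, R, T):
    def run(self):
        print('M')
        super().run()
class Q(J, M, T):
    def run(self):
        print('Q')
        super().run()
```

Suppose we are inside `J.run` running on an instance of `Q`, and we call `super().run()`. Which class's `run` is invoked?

N

L[Q] = Q + merge(L[J], L[M], L[T], [J M T])
  take J:  [J N T P object] + [M G R T P object] + [T P object] + [J M T]
  take N:  [N T P object] + [M G R T P object] + [T P object] + [M T]
  take M:  [T P object] + [M G R T P object] + [T P object] + [M T]
  take G:  [T P object] + [G R T P object] + [T P object] + [T]
  take R:  [T P object] + [R T P object] + [T P object] + [T]
  take T:  [T P object] + [T P object] + [T P object] + [T]
  take P:  [P object] + [P object] + [P object]
  take object:  [object] + [object] + [object]
MRO: Q J N M G R T P object
super() in J.run on a Q instance goes to the class after J in Q's MRO: N.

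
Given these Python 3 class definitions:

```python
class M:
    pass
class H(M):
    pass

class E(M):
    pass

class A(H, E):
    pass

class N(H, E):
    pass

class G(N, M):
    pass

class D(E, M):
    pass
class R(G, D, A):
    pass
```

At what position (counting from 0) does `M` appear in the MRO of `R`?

L[R] = R + merge(L[G], L[D], L[A], [G D A])
  take G:  [G N H E M object] + [D E M object] + [A H E M object] + [G D A]
  take N:  [N H E M object] + [D E M object] + [A H E M object] + [D A]
  take D:  [H E M object] + [D E M object] + [A H E M object] + [D A]
  take A:  [H E M object] + [E M object] + [A H E M object] + [A]
  take H:  [H E M object] + [E M object] + [H E M object]
  take E:  [E M object] + [E M object] + [E M object]
  take M:  [M object] + [M object] + [M object]
  take object:  [object] + [object] + [object]
MRO: R G N D A H E M object
M sits at index 7.

7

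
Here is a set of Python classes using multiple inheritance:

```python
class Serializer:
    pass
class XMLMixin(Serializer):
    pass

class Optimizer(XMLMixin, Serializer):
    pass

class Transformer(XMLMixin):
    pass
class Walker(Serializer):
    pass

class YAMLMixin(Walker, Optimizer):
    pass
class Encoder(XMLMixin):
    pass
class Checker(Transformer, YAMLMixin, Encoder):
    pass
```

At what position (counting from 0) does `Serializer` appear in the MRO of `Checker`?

L[Checker] = Checker + merge(L[Transformer], L[YAMLMixin], L[Encoder], [Transformer YAMLMixin Encoder])
  take Transformer:  [Transformer XMLMixin Serializer object] + [YAMLMixin Walker Optimizer XMLMixin Serializer object] + [Encoder XMLMixin Serializer object] + [Transformer YAMLMixin Encoder]
  take YAMLMixin:  [XMLMixin Serializer object] + [YAMLMixin Walker Optimizer XMLMixin Serializer object] + [Encoder XMLMixin Serializer object] + [YAMLMixin Encoder]
  take Walker:  [XMLMixin Serializer object] + [Walker Optimizer XMLMixin Serializer object] + [Encoder XMLMixin Serializer object] + [Encoder]
  take Optimizer:  [XMLMixin Serializer object] + [Optimizer XMLMixin Serializer object] + [Encoder XMLMixin Serializer object] + [Encoder]
  take Encoder:  [XMLMixin Serializer object] + [XMLMixin Serializer object] + [Encoder XMLMixin Serializer object] + [Encoder]
  take XMLMixin:  [XMLMixin Serializer object] + [XMLMixin Serializer object] + [XMLMixin Serializer object]
  take Serializer:  [Serializer object] + [Serializer object] + [Serializer object]
  take object:  [object] + [object] + [object]
MRO: Checker Transformer YAMLMixin Walker Optimizer Encoder XMLMixin Serializer object
Serializer sits at index 7.

7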